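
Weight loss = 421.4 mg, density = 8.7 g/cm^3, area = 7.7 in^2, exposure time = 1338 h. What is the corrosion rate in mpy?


Apply the mpy weight-loss relation: CR = 534 * W / (D * A * T)
Numerator: 534 * 421.4 = 225027.6
Denominator: 8.7 * 7.7 * 1338 = 89632.62
CR = 225027.6 / 89632.62 = 2.5106 mpy

2.5106 mpy


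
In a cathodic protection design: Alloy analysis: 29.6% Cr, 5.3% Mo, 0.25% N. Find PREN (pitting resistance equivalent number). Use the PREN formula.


Apply the PREN formula: PREN = Cr + 3.3*Mo + 16*N
PREN = 29.6 + 3.3*5.3 + 16*0.25
PREN = 29.6 + 17.49 + 4.0 = 51.09

51.09


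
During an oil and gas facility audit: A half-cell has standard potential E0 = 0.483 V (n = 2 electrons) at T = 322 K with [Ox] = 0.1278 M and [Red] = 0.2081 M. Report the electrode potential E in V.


Apply the Nernst equation: E = E0 + (RT/nF)*ln([Ox]/[Red])
Step 1: RT/nF = 8.314*322/(2*96485) = 0.01387318 V
Step 2: [Ox]/[Red] = 0.1278/0.2081 = 0.614128
Step 3: ln(0.614128) = -0.487552
Step 4: correction = 0.01387318 * -0.487552 = -0.0068 V
E = 0.483 + -0.0068 = 0.4762 V

0.4762 V


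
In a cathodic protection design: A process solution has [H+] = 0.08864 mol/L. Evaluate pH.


pH = −log10[H+]
pH = −log10(0.08864) = 1.05

1.05


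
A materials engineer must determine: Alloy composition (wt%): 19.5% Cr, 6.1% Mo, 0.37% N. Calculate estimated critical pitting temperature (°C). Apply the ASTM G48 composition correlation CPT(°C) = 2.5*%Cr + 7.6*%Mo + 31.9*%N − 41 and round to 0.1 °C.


Apply the ASTM G48 empirical CPT estimate: CPT(°C) = 2.5*%Cr + 7.6*%Mo + 31.9*%N − 41
2.5*19.5 = 48.75; 7.6*6.1 = 46.36; 31.9*0.37 = 11.803
CPT = 48.75 + 46.36 + 11.803 − 41 = 65.913 °C
Rounded to 0.1 °C: CPT ≈ 65.9 °C

65.9 °C


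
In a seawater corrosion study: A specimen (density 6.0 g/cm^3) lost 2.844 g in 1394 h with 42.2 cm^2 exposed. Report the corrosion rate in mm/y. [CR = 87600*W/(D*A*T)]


Apply the mm/y weight-loss relation: CR = 87600 * W / (D * A * T)
Numerator: 87600 * 2.844 = 249134.4
Denominator: 6.0 * 42.2 * 1394 = 352960.8
CR = 249134.4 / 352960.8 = 0.705842 mm/y

0.705842 mm/y


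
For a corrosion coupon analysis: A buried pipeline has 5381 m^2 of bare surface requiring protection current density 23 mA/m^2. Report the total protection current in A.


I = area * current density, then convert mA → A (÷1000)
I = 5381 * 23 / 1000 = 123.76 A

123.76 A


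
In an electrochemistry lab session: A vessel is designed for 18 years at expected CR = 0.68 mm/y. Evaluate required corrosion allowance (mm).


Corrosion allowance = CR × design life
CA = 0.68 * 18 = 12.24 mm

12.24 mm


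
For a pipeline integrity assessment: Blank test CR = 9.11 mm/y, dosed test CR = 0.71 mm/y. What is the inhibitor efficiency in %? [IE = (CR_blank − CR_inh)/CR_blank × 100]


Apply the inhibitor-efficiency definition: IE = (CR_blank − CR_inh)/CR_blank × 100
IE = (9.11 − 0.71) / 9.11 × 100
IE = 8.4 / 9.11 × 100 = 92.2 %

92.2 %


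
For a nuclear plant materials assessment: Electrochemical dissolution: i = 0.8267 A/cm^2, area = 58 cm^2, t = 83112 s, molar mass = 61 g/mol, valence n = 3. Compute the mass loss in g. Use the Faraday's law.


Apply Faraday's law: m = i*A*t*M / (n*F)
Total charge passed Q = i*A*t = 0.8267*58*83112 = 3985104.0432 C
m = Q*M/(n*F) = 3985104.0432*61/(3*96485) = 839.82431 g

839.82431 g


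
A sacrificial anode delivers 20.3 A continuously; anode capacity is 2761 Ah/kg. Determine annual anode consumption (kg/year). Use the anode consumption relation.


Annual consumption = current * hours per year / capacity
Rate = 20.3 * 8760 / 2761 = 64.4 kg/year

64.4 kg/year


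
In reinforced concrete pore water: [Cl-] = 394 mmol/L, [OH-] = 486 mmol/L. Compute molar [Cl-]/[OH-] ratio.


Threshold parameter = [Cl-] / [OH-] (molar basis; both in mmol/L, so units cancel)
Ratio = 394 / 486 = 0.81

0.81


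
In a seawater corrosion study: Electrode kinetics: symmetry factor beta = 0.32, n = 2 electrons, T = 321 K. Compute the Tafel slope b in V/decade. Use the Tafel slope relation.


Apply the Tafel slope relation: b = 2.303*R*T/(beta*n*F)
Numerator: 2.303 * 8.314 * 321 = 6146.23
Denominator: 0.32 * 2 * 96485 = 61750.4
b = 6146.23 / 61750.4 = 0.1 V/decade

0.1 V/decade


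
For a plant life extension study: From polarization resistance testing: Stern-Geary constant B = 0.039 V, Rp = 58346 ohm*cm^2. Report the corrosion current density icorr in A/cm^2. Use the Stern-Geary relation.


Apply the Stern-Geary relation: icorr = B / Rp
icorr = 0.039 / 58346 = 6.684×10^-7 A/cm^2

6.684×10^-7 A/cm^2


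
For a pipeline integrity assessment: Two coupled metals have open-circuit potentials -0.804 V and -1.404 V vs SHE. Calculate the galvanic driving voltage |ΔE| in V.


Driving voltage is the absolute potential difference.
|ΔE| = |-0.804 − (-1.404)| = 0.6 V

0.6 V


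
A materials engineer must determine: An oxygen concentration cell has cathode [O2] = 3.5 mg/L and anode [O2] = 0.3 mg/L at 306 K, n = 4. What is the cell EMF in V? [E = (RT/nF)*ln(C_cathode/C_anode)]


Apply the Nernst concentration-cell relation: E = (RT/nF)*ln(C_cathode/C_anode)
RT/nF = 8.314*306/(4*96485) = 0.00659192 V
ln(3.5/0.3) = 2.45674
E = 0.00659192 * 2.45674 = 0.01619 V

0.01619 V


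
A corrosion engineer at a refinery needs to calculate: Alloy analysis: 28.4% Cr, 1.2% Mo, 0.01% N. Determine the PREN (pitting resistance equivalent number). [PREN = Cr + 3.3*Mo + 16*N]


Apply the PREN formula: PREN = Cr + 3.3*Mo + 16*N
PREN = 28.4 + 3.3*1.2 + 16*0.01
PREN = 28.4 + 3.96 + 0.16 = 32.52

32.52


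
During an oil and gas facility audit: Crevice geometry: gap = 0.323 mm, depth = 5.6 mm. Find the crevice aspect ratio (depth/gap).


Aspect ratio = depth / gap
Ratio = 5.6 / 0.323 = 17.3

17.3


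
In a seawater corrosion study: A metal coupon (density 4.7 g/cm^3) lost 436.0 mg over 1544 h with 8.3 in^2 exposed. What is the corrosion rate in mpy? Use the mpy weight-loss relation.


Apply the mpy weight-loss relation: CR = 534 * W / (D * A * T)
Numerator: 534 * 436.0 = 232824.0
Denominator: 4.7 * 8.3 * 1544 = 60231.44
CR = 232824.0 / 60231.44 = 3.865 mpy

3.865 mpy


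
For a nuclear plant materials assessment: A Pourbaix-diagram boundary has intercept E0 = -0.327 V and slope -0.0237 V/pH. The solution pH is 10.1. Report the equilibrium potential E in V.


Apply the Pourbaix line equation: E = E0 + slope*pH
E = -0.327 + (-0.0237)*10.1 = -0.327 + (-0.23937) = -0.56637 V
Rounded to 4 decimal places: E = -0.5664 V

-0.5664 V


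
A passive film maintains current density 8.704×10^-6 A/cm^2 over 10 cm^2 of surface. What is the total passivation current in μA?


I = i_pass * A, then convert A → μA (×10^6)
I = 8.704×10^-6 * 10 * 10^6 = 87.04 μA

87.04 μA


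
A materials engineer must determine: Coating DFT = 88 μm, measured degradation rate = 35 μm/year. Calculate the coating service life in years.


Service life = thickness / degradation rate
Life = 88 / 35 = 2.5 years

2.5 years


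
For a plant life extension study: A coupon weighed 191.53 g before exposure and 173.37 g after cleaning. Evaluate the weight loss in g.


Weight loss = initial − final
WL = 191.53 − 173.37 = 18.16 g

18.16 g


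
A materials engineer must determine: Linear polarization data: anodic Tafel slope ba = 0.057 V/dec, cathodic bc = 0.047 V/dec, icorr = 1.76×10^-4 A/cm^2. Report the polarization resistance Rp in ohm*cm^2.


Apply the Stern-Geary equation: Rp = ba*bc / (2.303*icorr*(ba+bc))
ba*bc = 0.057*0.047 = 0.002679
ba+bc = 0.104; 2.303*icorr*(ba+bc) = 2.303*1.76×10^-4*0.104 = 4.2154112×10^-5
Rp = 0.002679 / 4.2154112×10^-5 = 63.6 ohm*cm^2

63.6 ohm*cm^2


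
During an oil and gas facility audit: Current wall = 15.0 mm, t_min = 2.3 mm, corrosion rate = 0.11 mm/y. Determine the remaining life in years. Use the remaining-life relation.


Apply the remaining-life relation: RL = (t_current − t_min) / CR
RL = (15.0 − 2.3) / 0.11 = 12.7 / 0.11 = 115.5 years

115.5 years


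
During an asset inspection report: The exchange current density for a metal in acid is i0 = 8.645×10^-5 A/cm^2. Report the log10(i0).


i0 = 8.645×10^-5 A/cm^2
log10(i0) = -4.063

-4.063


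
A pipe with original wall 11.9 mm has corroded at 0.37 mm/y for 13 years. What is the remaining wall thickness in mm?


Remaining wall = original − CR × time
t = 11.9 − 0.37*13 = 11.9 − 4.81 = 7.09 mm

7.09 mm


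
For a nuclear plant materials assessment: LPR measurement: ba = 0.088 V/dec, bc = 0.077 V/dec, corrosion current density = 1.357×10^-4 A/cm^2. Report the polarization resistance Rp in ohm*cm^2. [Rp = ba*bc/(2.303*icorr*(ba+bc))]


Apply the Stern-Geary equation: Rp = ba*bc / (2.303*icorr*(ba+bc))
ba*bc = 0.088*0.077 = 0.006776
ba+bc = 0.165; 2.303*icorr*(ba+bc) = 2.303*1.357×10^-4*0.165 = 5.1565321×10^-5
Rp = 0.006776 / 5.1565321×10^-5 = 131.4 ohm*cm^2

131.4 ohm*cm^2


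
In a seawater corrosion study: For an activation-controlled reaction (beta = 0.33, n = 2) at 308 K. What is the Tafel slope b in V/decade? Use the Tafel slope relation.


Apply the Tafel slope relation: b = 2.303*R*T/(beta*n*F)
Numerator: 2.303 * 8.314 * 308 = 5897.32
Denominator: 0.33 * 2 * 96485 = 63680.1
b = 5897.32 / 63680.1 = 0.093 V/decade

0.093 V/decade


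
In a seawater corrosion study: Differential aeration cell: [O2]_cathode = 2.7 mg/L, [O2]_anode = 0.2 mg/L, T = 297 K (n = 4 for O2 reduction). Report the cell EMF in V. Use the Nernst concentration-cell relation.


Apply the Nernst concentration-cell relation: E = (RT/nF)*ln(C_cathode/C_anode)
RT/nF = 8.314*297/(4*96485) = 0.00639804 V
ln(2.7/0.2) = 2.60269
E = 0.00639804 * 2.60269 = 0.01665 V

0.01665 V


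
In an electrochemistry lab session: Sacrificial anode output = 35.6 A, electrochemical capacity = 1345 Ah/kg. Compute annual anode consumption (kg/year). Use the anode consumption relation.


Annual consumption = current * hours per year / capacity
Rate = 35.6 * 8760 / 1345 = 231.9 kg/year

231.9 kg/year


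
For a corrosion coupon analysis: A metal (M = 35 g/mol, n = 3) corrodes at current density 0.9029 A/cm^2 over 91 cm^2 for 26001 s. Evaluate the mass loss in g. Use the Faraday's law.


Apply Faraday's law: m = i*A*t*M / (n*F)
Total charge passed Q = i*A*t = 0.9029*91*26001 = 2136343.5639 C
m = Q*M/(n*F) = 2136343.5639*35/(3*96485) = 258.32003 g

258.32003 g


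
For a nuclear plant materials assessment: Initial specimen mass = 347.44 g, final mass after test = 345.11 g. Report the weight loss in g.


Weight loss = initial − final
WL = 347.44 − 345.11 = 2.33 g

2.33 g


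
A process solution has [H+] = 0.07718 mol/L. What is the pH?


pH = −log10[H+]
pH = −log10(0.07718) = 1.11

1.11


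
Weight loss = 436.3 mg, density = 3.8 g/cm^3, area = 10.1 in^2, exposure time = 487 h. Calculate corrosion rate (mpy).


Apply the mpy weight-loss relation: CR = 534 * W / (D * A * T)
Numerator: 534 * 436.3 = 232984.2
Denominator: 3.8 * 10.1 * 487 = 18691.06
CR = 232984.2 / 18691.06 = 12.46501 mpy

12.46501 mpy


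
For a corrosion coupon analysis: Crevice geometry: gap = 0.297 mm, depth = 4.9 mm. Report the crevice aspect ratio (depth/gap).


Aspect ratio = depth / gap
Ratio = 4.9 / 0.297 = 16.5

16.5


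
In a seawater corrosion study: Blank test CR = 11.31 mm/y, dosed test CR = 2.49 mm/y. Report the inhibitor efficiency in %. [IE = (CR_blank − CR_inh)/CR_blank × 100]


Apply the inhibitor-efficiency definition: IE = (CR_blank − CR_inh)/CR_blank × 100
IE = (11.31 − 2.49) / 11.31 × 100
IE = 8.82 / 11.31 × 100 = 78.0 %

78.0 %


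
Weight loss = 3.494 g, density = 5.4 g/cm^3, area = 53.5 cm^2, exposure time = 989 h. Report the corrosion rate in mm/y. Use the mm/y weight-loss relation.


Apply the mm/y weight-loss relation: CR = 87600 * W / (D * A * T)
Numerator: 87600 * 3.494 = 306074.4
Denominator: 5.4 * 53.5 * 989 = 285722.1
CR = 306074.4 / 285722.1 = 1.07123 mm/y

1.07123 mm/y


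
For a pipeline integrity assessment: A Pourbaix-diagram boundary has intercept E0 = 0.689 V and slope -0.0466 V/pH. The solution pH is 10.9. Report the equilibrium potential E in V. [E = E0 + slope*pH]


Apply the Pourbaix line equation: E = E0 + slope*pH
E = 0.689 + (-0.0466)*10.9 = 0.689 + (-0.50794) = 0.18106 V
Rounded to 4 decimal places: E = 0.1811 V

0.1811 V


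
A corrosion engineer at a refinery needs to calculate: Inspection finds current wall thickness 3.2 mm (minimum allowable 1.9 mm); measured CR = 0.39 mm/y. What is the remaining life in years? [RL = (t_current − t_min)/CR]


Apply the remaining-life relation: RL = (t_current − t_min) / CR
RL = (3.2 − 1.9) / 0.39 = 1.3 / 0.39 = 3.3 years

3.3 years


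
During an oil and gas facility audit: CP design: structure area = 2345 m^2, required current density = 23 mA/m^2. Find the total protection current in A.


I = area * current density, then convert mA → A (÷1000)
I = 2345 * 23 / 1000 = 53.94 A

53.94 A


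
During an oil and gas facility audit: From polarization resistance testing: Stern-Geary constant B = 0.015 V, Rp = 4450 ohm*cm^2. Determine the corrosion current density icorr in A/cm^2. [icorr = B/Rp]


Apply the Stern-Geary relation: icorr = B / Rp
icorr = 0.015 / 4450 = 3.371×10^-6 A/cm^2

3.371×10^-6 A/cm^2


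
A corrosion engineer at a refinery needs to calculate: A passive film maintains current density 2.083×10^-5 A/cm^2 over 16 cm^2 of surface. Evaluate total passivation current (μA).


I = i_pass * A, then convert A → μA (×10^6)
I = 2.083×10^-5 * 16 * 10^6 = 333.28 μA

333.28 μA


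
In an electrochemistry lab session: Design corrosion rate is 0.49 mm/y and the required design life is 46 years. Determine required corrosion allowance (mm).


Corrosion allowance = CR × design life
CA = 0.49 * 46 = 22.54 mm

22.54 mm


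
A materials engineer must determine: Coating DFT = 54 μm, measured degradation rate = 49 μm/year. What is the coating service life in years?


Service life = thickness / degradation rate
Life = 54 / 49 = 1.1 years

1.1 years


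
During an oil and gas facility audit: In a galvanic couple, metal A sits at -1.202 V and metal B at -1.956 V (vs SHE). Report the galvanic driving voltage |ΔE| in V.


Driving voltage is the absolute potential difference.
|ΔE| = |-1.202 − (-1.956)| = 0.754 V

0.754 V


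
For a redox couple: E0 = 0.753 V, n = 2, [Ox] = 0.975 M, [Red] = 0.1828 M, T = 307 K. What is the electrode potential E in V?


Apply the Nernst equation: E = E0 + (RT/nF)*ln([Ox]/[Red])
Step 1: RT/nF = 8.314*307/(2*96485) = 0.01322692 V
Step 2: [Ox]/[Red] = 0.975/0.1828 = 5.333698
Step 3: ln(5.333698) = 1.674045
Step 4: correction = 0.01322692 * 1.674045 = 0.022 V
E = 0.753 + 0.022 = 0.775 V

0.775 V


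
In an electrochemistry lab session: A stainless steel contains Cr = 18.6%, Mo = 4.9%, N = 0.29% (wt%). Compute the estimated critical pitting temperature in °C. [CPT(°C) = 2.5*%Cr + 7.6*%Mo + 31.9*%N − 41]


Apply the ASTM G48 empirical CPT estimate: CPT(°C) = 2.5*%Cr + 7.6*%Mo + 31.9*%N − 41
2.5*18.6 = 46.5; 7.6*4.9 = 37.24; 31.9*0.29 = 9.251
CPT = 46.5 + 37.24 + 9.251 − 41 = 51.991 °C
Rounded to 0.1 °C: CPT ≈ 52.0 °C

52.0 °C


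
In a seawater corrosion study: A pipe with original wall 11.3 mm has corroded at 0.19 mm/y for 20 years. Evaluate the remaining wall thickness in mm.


Remaining wall = original − CR × time
t = 11.3 − 0.19*20 = 11.3 − 3.8 = 7.5 mm

7.5 mm


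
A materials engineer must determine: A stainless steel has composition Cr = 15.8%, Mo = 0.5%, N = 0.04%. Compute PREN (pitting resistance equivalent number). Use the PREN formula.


Apply the PREN formula: PREN = Cr + 3.3*Mo + 16*N
PREN = 15.8 + 3.3*0.5 + 16*0.04
PREN = 15.8 + 1.65 + 0.64 = 18.09

18.09


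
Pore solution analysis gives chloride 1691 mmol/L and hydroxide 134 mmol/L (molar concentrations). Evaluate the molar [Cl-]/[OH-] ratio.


Threshold parameter = [Cl-] / [OH-] (molar basis; both in mmol/L, so units cancel)
Ratio = 1691 / 134 = 12.62

12.62


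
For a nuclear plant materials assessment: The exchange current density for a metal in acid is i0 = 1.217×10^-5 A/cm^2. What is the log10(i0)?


i0 = 1.217×10^-5 A/cm^2
log10(i0) = -4.915

-4.915


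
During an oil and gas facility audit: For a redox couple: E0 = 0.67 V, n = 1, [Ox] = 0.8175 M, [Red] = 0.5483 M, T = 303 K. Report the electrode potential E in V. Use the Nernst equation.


Apply the Nernst equation: E = E0 + (RT/nF)*ln([Ox]/[Red])
Step 1: RT/nF = 8.314*303/(1*96485) = 0.02610916 V
Step 2: [Ox]/[Red] = 0.8175/0.5483 = 1.490972
Step 3: ln(1.490972) = 0.399428
Step 4: correction = 0.02610916 * 0.399428 = 0.01 V
E = 0.67 + 0.01 = 0.68 V

0.68 V


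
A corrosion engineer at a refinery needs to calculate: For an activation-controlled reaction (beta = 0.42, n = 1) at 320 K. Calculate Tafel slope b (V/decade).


Apply the Tafel slope relation: b = 2.303*R*T/(beta*n*F)
Numerator: 2.303 * 8.314 * 320 = 6127.09
Denominator: 0.42 * 1 * 96485 = 40523.7
b = 6127.09 / 40523.7 = 0.151 V/decade

0.151 V/decade


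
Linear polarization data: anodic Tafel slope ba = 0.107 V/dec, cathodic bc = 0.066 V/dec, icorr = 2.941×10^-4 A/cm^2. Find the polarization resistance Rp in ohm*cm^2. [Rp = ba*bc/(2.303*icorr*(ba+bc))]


Apply the Stern-Geary equation: Rp = ba*bc / (2.303*icorr*(ba+bc))
ba*bc = 0.107*0.066 = 0.007062
ba+bc = 0.173; 2.303*icorr*(ba+bc) = 2.303*2.941×10^-4*0.173 = 1.1717503×10^-4
Rp = 0.007062 / 1.1717503×10^-4 = 60.3 ohm*cm^2

60.3 ohm*cm^2


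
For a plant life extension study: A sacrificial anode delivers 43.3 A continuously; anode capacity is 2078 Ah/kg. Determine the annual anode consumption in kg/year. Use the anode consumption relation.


Annual consumption = current * hours per year / capacity
Rate = 43.3 * 8760 / 2078 = 182.5 kg/year

182.5 kg/year


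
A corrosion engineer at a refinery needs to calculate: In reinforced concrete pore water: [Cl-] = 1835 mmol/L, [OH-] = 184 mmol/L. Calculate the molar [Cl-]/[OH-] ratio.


Threshold parameter = [Cl-] / [OH-] (molar basis; both in mmol/L, so units cancel)
Ratio = 1835 / 184 = 9.97

9.97


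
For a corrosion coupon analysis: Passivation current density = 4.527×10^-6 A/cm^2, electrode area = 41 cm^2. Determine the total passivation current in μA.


I = i_pass * A, then convert A → μA (×10^6)
I = 4.527×10^-6 * 41 * 10^6 = 185.61 μA

185.61 μA


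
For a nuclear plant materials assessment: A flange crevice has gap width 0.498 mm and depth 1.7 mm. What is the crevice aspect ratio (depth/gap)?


Aspect ratio = depth / gap
Ratio = 1.7 / 0.498 = 3.4

3.4


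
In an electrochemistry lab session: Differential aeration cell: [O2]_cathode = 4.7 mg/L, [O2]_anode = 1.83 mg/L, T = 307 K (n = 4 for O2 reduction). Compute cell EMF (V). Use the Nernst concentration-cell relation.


Apply the Nernst concentration-cell relation: E = (RT/nF)*ln(C_cathode/C_anode)
RT/nF = 8.314*307/(4*96485) = 0.00661346 V
ln(4.7/1.83) = 0.94325
E = 0.00661346 * 0.94325 = 0.00624 V

0.00624 V


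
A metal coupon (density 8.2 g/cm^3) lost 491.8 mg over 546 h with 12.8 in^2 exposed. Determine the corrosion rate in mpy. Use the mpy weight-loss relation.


Apply the mpy weight-loss relation: CR = 534 * W / (D * A * T)
Numerator: 534 * 491.8 = 262621.2
Denominator: 8.2 * 12.8 * 546 = 57308.16
CR = 262621.2 / 57308.16 = 4.5826 mpy

4.5826 mpy


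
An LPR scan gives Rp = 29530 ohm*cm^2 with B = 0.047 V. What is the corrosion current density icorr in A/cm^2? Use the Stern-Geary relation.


Apply the Stern-Geary relation: icorr = B / Rp
icorr = 0.047 / 29530 = 1.592×10^-6 A/cm^2

1.592×10^-6 A/cm^2


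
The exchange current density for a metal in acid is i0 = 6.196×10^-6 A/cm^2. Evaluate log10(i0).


i0 = 6.196×10^-6 A/cm^2
log10(i0) = -5.208

-5.208


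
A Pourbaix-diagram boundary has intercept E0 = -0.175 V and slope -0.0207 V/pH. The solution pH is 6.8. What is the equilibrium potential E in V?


Apply the Pourbaix line equation: E = E0 + slope*pH
E = -0.175 + (-0.0207)*6.8 = -0.175 + (-0.14076) = -0.31576 V
Rounded to 4 decimal places: E = -0.3158 V

-0.3158 V


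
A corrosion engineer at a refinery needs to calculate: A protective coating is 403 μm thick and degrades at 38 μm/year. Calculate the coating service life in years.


Service life = thickness / degradation rate
Life = 403 / 38 = 10.6 years

10.6 years


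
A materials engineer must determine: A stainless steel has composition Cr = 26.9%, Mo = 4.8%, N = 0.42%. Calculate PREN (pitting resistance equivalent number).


Apply the PREN formula: PREN = Cr + 3.3*Mo + 16*N
PREN = 26.9 + 3.3*4.8 + 16*0.42
PREN = 26.9 + 15.84 + 6.72 = 49.46

49.46


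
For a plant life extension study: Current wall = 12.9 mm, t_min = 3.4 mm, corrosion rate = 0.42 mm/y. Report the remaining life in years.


Apply the remaining-life relation: RL = (t_current − t_min) / CR
RL = (12.9 − 3.4) / 0.42 = 9.5 / 0.42 = 22.6 years

22.6 years


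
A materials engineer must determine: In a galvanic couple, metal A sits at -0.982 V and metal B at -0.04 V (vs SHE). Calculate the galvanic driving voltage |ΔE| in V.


Driving voltage is the absolute potential difference.
|ΔE| = |-0.982 − (-0.04)| = 0.942 V

0.942 V


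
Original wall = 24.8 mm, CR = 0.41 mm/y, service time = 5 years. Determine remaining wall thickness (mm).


Remaining wall = original − CR × time
t = 24.8 − 0.41*5 = 24.8 − 2.05 = 22.75 mm

22.75 mm


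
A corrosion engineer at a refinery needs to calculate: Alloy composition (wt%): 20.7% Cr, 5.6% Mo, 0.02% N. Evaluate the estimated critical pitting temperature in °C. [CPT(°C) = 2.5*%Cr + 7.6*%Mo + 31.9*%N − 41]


Apply the ASTM G48 empirical CPT estimate: CPT(°C) = 2.5*%Cr + 7.6*%Mo + 31.9*%N − 41
2.5*20.7 = 51.75; 7.6*5.6 = 42.56; 31.9*0.02 = 0.638
CPT = 51.75 + 42.56 + 0.638 − 41 = 53.948 °C
Rounded to 0.1 °C: CPT ≈ 53.9 °C

53.9 °C


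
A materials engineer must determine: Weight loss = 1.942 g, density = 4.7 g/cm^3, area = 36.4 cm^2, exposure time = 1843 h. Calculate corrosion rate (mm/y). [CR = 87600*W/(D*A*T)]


Apply the mm/y weight-loss relation: CR = 87600 * W / (D * A * T)
Numerator: 87600 * 1.942 = 170119.2
Denominator: 4.7 * 36.4 * 1843 = 315300.44
CR = 170119.2 / 315300.44 = 0.539546 mm/y

0.539546 mm/y


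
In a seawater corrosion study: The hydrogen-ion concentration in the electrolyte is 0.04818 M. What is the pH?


pH = −log10[H+]
pH = −log10(0.04818) = 1.32

1.32


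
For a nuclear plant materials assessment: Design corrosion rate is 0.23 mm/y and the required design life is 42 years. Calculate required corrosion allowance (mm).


Corrosion allowance = CR × design life
CA = 0.23 * 42 = 9.66 mm

9.66 mm


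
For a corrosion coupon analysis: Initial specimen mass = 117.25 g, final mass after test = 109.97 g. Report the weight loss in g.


Weight loss = initial − final
WL = 117.25 − 109.97 = 7.28 g

7.28 g


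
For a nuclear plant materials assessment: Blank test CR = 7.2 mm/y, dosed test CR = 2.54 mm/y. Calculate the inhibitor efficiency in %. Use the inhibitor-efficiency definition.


Apply the inhibitor-efficiency definition: IE = (CR_blank − CR_inh)/CR_blank × 100
IE = (7.2 − 2.54) / 7.2 × 100
IE = 4.66 / 7.2 × 100 = 64.7 %

64.7 %


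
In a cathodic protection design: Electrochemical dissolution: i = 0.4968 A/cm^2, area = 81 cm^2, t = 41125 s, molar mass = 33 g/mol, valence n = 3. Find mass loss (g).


Apply Faraday's law: m = i*A*t*M / (n*F)
Total charge passed Q = i*A*t = 0.4968*81*41125 = 1654902.9 C
m = Q*M/(n*F) = 1654902.9*33/(3*96485) = 188.6711 g

188.6711 g


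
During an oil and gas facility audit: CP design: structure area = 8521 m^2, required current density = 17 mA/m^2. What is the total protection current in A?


I = area * current density, then convert mA → A (÷1000)
I = 8521 * 17 / 1000 = 144.86 A

144.86 A


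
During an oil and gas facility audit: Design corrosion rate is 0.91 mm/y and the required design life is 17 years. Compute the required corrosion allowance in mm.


Corrosion allowance = CR × design life
CA = 0.91 * 17 = 15.47 mm

15.47 mm


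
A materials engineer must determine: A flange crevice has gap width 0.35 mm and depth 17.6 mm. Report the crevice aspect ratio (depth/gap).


Aspect ratio = depth / gap
Ratio = 17.6 / 0.35 = 50.3

50.3


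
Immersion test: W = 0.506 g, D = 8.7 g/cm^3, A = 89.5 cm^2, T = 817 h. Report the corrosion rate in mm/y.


Apply the mm/y weight-loss relation: CR = 87600 * W / (D * A * T)
Numerator: 87600 * 0.506 = 44325.6
Denominator: 8.7 * 89.5 * 817 = 636157.05
CR = 44325.6 / 636157.05 = 0.069677 mm/y

0.069677 mm/y


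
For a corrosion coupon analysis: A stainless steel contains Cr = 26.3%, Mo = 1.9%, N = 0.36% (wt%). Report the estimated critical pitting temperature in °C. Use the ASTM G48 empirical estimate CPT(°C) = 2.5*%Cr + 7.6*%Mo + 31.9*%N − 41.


Apply the ASTM G48 empirical CPT estimate: CPT(°C) = 2.5*%Cr + 7.6*%Mo + 31.9*%N − 41
2.5*26.3 = 65.75; 7.6*1.9 = 14.44; 31.9*0.36 = 11.484
CPT = 65.75 + 14.44 + 11.484 − 41 = 50.674 °C
Rounded to 0.1 °C: CPT ≈ 50.7 °C

50.7 °C


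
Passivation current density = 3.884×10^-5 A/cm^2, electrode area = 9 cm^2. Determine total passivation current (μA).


I = i_pass * A, then convert A → μA (×10^6)
I = 3.884×10^-5 * 9 * 10^6 = 349.56 μA

349.56 μA


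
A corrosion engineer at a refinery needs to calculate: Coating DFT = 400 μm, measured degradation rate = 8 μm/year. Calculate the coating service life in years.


Service life = thickness / degradation rate
Life = 400 / 8 = 50.0 years

50.0 years


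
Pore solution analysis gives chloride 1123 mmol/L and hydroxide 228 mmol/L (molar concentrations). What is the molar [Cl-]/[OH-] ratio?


Threshold parameter = [Cl-] / [OH-] (molar basis; both in mmol/L, so units cancel)
Ratio = 1123 / 228 = 4.93

4.93


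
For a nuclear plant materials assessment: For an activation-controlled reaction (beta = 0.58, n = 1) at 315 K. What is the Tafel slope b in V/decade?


Apply the Tafel slope relation: b = 2.303*R*T/(beta*n*F)
Numerator: 2.303 * 8.314 * 315 = 6031.35
Denominator: 0.58 * 1 * 96485 = 55961.3
b = 6031.35 / 55961.3 = 0.1078 V/decade

0.1078 V/decade


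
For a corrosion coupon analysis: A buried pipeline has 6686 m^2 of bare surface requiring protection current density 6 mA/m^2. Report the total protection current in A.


I = area * current density, then convert mA → A (÷1000)
I = 6686 * 6 / 1000 = 40.12 A

40.12 A


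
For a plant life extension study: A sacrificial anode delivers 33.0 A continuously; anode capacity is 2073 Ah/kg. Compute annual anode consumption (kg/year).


Annual consumption = current * hours per year / capacity
Rate = 33.0 * 8760 / 2073 = 139.5 kg/year

139.5 kg/year


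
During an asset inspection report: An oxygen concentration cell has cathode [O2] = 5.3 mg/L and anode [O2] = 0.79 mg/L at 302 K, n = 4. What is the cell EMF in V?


Apply the Nernst concentration-cell relation: E = (RT/nF)*ln(C_cathode/C_anode)
RT/nF = 8.314*302/(4*96485) = 0.00650575 V
ln(5.3/0.79) = 1.90343
E = 0.00650575 * 1.90343 = 0.01238 V

0.01238 V


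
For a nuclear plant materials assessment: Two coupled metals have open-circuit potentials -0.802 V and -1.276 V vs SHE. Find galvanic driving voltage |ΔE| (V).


Driving voltage is the absolute potential difference.
|ΔE| = |-0.802 − (-1.276)| = 0.474 V

0.474 V


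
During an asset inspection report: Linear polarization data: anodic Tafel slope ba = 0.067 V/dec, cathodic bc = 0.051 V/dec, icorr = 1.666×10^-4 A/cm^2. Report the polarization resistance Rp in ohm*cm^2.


Apply the Stern-Geary equation: Rp = ba*bc / (2.303*icorr*(ba+bc))
ba*bc = 0.067*0.051 = 0.003417
ba+bc = 0.118; 2.303*icorr*(ba+bc) = 2.303*1.666×10^-4*0.118 = 4.5274216×10^-5
Rp = 0.003417 / 4.5274216×10^-5 = 75.5 ohm*cm^2

75.5 ohm*cm^2


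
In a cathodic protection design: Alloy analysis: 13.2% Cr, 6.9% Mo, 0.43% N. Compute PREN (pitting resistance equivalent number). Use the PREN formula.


Apply the PREN formula: PREN = Cr + 3.3*Mo + 16*N
PREN = 13.2 + 3.3*6.9 + 16*0.43
PREN = 13.2 + 22.77 + 6.88 = 42.85

42.85


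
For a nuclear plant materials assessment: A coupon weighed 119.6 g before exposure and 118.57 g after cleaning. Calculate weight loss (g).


Weight loss = initial − final
WL = 119.6 − 118.57 = 1.03 g

1.03 g


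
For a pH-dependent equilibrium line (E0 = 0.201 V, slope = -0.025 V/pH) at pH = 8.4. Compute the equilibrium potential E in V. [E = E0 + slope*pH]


Apply the Pourbaix line equation: E = E0 + slope*pH
E = 0.201 + (-0.025)*8.4 = 0.201 + (-0.21) = -0.009 V
Rounded to 3 decimal places: E = -0.009 V

-0.009 V


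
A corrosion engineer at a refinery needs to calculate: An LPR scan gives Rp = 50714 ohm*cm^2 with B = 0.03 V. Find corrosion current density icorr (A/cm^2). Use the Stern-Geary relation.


Apply the Stern-Geary relation: icorr = B / Rp
icorr = 0.03 / 50714 = 5.916×10^-7 A/cm^2

5.916×10^-7 A/cm^2


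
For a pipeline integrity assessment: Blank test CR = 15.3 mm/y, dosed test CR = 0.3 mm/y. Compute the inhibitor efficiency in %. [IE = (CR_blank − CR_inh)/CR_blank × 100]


Apply the inhibitor-efficiency definition: IE = (CR_blank − CR_inh)/CR_blank × 100
IE = (15.3 − 0.3) / 15.3 × 100
IE = 15.0 / 15.3 × 100 = 98.0 %

98.0 %


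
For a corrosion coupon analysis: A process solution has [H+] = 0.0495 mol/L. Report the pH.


pH = −log10[H+]
pH = −log10(0.0495) = 1.31

1.31


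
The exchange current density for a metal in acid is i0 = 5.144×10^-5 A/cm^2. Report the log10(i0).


i0 = 5.144×10^-5 A/cm^2
log10(i0) = -4.289

-4.289


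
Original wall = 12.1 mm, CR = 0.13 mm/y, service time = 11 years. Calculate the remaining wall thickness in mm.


Remaining wall = original − CR × time
t = 12.1 − 0.13*11 = 12.1 − 1.43 = 10.67 mm

10.67 mm


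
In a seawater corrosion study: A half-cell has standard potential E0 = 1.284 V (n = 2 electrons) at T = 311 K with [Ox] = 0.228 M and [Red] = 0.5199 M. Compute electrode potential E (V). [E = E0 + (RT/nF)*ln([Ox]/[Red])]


Apply the Nernst equation: E = E0 + (RT/nF)*ln([Ox]/[Red])
Step 1: RT/nF = 8.314*311/(2*96485) = 0.01339925 V
Step 2: [Ox]/[Red] = 0.228/0.5199 = 0.438546
Step 3: ln(0.438546) = -0.824291
Step 4: correction = 0.01339925 * -0.824291 = -0.011 V
E = 1.284 + -0.011 = 1.273 V

1.273 V


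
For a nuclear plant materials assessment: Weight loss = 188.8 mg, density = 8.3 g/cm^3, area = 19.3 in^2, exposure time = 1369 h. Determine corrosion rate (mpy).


Apply the mpy weight-loss relation: CR = 534 * W / (D * A * T)
Numerator: 534 * 188.8 = 100819.2
Denominator: 8.3 * 19.3 * 1369 = 219300.11
CR = 100819.2 / 219300.11 = 0.4597 mpy

0.4597 mpy


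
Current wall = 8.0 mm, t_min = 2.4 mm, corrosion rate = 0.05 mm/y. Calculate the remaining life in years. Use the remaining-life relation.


Apply the remaining-life relation: RL = (t_current − t_min) / CR
RL = (8.0 − 2.4) / 0.05 = 5.6 / 0.05 = 112.0 years

112.0 years


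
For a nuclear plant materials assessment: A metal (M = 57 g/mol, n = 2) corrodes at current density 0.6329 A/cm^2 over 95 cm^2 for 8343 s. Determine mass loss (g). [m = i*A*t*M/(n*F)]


Apply Faraday's law: m = i*A*t*M / (n*F)
Total charge passed Q = i*A*t = 0.6329*95*8343 = 501627.0465 C
m = Q*M/(n*F) = 501627.0465*57/(2*96485) = 148.17195 g

148.17195 g


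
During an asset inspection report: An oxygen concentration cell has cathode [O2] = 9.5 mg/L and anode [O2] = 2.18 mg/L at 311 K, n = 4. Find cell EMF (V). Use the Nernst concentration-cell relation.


Apply the Nernst concentration-cell relation: E = (RT/nF)*ln(C_cathode/C_anode)
RT/nF = 8.314*311/(4*96485) = 0.00669963 V
ln(9.5/2.18) = 1.47197
E = 0.00669963 * 1.47197 = 0.00986 V

0.00986 V


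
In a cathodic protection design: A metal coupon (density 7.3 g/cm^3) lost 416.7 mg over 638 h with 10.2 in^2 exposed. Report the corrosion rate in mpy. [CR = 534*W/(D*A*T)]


Apply the mpy weight-loss relation: CR = 534 * W / (D * A * T)
Numerator: 534 * 416.7 = 222517.8
Denominator: 7.3 * 10.2 * 638 = 47505.48
CR = 222517.8 / 47505.48 = 4.684 mpy

4.684 mpy


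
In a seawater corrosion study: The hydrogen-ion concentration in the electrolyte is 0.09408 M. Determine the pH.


pH = −log10[H+]
pH = −log10(0.09408) = 1.03

1.03


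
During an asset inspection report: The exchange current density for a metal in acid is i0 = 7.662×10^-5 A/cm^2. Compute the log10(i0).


i0 = 7.662×10^-5 A/cm^2
log10(i0) = -4.116

-4.116


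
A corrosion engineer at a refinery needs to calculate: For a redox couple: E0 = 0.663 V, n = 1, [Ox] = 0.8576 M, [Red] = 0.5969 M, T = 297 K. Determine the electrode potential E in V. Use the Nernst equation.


Apply the Nernst equation: E = E0 + (RT/nF)*ln([Ox]/[Red])
Step 1: RT/nF = 8.314*297/(1*96485) = 0.02559214 V
Step 2: [Ox]/[Red] = 0.8576/0.5969 = 1.436757
Step 3: ln(1.436757) = 0.362388
Step 4: correction = 0.02559214 * 0.362388 = 0.009 V
E = 0.663 + 0.009 = 0.672 V

0.672 V


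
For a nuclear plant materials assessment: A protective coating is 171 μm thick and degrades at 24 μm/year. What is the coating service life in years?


Service life = thickness / degradation rate
Life = 171 / 24 = 7.1 years

7.1 years


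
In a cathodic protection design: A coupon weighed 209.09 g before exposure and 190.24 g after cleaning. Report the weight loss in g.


Weight loss = initial − final
WL = 209.09 − 190.24 = 18.85 g

18.85 g


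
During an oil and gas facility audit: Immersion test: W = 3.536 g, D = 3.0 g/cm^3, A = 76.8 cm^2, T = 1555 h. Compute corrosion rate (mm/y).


Apply the mm/y weight-loss relation: CR = 87600 * W / (D * A * T)
Numerator: 87600 * 3.536 = 309753.6
Denominator: 3.0 * 76.8 * 1555 = 358272.0
CR = 309753.6 / 358272.0 = 0.864577 mm/y

0.864577 mm/y


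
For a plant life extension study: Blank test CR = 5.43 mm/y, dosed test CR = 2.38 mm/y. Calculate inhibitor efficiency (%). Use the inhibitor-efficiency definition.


Apply the inhibitor-efficiency definition: IE = (CR_blank − CR_inh)/CR_blank × 100
IE = (5.43 − 2.38) / 5.43 × 100
IE = 3.05 / 5.43 × 100 = 56.2 %

56.2 %


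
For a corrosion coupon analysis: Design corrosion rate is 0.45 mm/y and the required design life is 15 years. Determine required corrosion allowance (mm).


Corrosion allowance = CR × design life
CA = 0.45 * 15 = 6.75 mm

6.75 mm


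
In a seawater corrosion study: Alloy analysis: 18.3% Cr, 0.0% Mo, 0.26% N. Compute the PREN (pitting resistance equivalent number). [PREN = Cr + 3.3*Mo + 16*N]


Apply the PREN formula: PREN = Cr + 3.3*Mo + 16*N
PREN = 18.3 + 3.3*0.0 + 16*0.26
PREN = 18.3 + 0.0 + 4.16 = 22.46

22.46


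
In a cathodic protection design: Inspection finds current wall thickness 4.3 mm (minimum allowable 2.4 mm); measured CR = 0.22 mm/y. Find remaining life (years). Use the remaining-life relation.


Apply the remaining-life relation: RL = (t_current − t_min) / CR
RL = (4.3 − 2.4) / 0.22 = 1.9 / 0.22 = 8.6 years

8.6 years


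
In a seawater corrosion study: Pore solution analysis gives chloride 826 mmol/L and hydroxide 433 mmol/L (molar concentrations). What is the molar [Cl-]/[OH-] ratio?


Threshold parameter = [Cl-] / [OH-] (molar basis; both in mmol/L, so units cancel)
Ratio = 826 / 433 = 1.91

1.91


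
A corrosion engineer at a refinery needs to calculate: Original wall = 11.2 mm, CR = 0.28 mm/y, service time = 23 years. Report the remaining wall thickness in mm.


Remaining wall = original − CR × time
t = 11.2 − 0.28*23 = 11.2 − 6.44 = 4.76 mm

4.76 mm


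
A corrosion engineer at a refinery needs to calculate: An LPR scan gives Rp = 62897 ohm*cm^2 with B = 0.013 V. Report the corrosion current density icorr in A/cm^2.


Apply the Stern-Geary relation: icorr = B / Rp
icorr = 0.013 / 62897 = 2.067×10^-7 A/cm^2

2.067×10^-7 A/cm^2


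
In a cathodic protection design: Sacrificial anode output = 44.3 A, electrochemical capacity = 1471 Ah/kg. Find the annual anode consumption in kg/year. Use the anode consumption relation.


Annual consumption = current * hours per year / capacity
Rate = 44.3 * 8760 / 1471 = 263.8 kg/year

263.8 kg/year


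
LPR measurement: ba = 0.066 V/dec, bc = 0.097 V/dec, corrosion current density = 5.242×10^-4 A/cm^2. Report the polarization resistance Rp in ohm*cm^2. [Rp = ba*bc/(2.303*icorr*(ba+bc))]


Apply the Stern-Geary equation: Rp = ba*bc / (2.303*icorr*(ba+bc))
ba*bc = 0.066*0.097 = 0.006402
ba+bc = 0.163; 2.303*icorr*(ba+bc) = 2.303*5.242×10^-4*0.163 = 1.9677891×10^-4
Rp = 0.006402 / 1.9677891×10^-4 = 32.5 ohm*cm^2

32.5 ohm*cm^2


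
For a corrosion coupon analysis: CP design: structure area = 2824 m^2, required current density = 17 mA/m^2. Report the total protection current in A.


I = area * current density, then convert mA → A (÷1000)
I = 2824 * 17 / 1000 = 48.01 A

48.01 A


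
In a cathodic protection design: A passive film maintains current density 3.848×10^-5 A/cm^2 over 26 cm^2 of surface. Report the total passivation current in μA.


I = i_pass * A, then convert A → μA (×10^6)
I = 3.848×10^-5 * 26 * 10^6 = 1000.48 μA

1000.48 μA


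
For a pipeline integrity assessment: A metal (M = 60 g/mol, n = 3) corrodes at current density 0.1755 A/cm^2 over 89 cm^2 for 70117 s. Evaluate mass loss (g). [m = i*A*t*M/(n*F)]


Apply Faraday's law: m = i*A*t*M / (n*F)
Total charge passed Q = i*A*t = 0.1755*89*70117 = 1095192.4815 C
m = Q*M/(n*F) = 1095192.4815*60/(3*96485) = 227.0182 g

227.0182 g


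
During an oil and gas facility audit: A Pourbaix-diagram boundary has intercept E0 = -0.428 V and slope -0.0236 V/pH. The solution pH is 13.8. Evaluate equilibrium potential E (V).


Apply the Pourbaix line equation: E = E0 + slope*pH
E = -0.428 + (-0.0236)*13.8 = -0.428 + (-0.32568) = -0.75368 V
Rounded to 3 decimal places: E = -0.754 V

-0.754 V


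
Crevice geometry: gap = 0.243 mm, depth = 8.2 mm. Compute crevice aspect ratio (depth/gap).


Aspect ratio = depth / gap
Ratio = 8.2 / 0.243 = 33.7

33.7


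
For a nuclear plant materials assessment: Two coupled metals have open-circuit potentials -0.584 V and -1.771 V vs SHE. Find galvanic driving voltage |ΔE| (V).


Driving voltage is the absolute potential difference.
|ΔE| = |-0.584 − (-1.771)| = 1.187 V

1.187 V


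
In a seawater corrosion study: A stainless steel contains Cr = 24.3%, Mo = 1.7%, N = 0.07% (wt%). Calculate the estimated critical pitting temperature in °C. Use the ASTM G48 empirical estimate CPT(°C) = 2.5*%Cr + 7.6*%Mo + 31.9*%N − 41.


Apply the ASTM G48 empirical CPT estimate: CPT(°C) = 2.5*%Cr + 7.6*%Mo + 31.9*%N − 41
2.5*24.3 = 60.75; 7.6*1.7 = 12.92; 31.9*0.07 = 2.233
CPT = 60.75 + 12.92 + 2.233 − 41 = 34.903 °C
Rounded to 0.1 °C: CPT ≈ 34.9 °C

34.9 °C


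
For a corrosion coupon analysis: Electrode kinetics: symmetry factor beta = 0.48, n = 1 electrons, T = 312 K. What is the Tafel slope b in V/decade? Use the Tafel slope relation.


Apply the Tafel slope relation: b = 2.303*R*T/(beta*n*F)
Numerator: 2.303 * 8.314 * 312 = 5973.91
Denominator: 0.48 * 1 * 96485 = 46312.8
b = 5973.91 / 46312.8 = 0.129 V/decade

0.129 V/decade


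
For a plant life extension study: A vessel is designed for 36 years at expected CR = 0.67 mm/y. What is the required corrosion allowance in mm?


Corrosion allowance = CR × design life
CA = 0.67 * 36 = 24.12 mm

24.12 mm


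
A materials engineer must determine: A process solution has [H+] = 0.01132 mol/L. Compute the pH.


pH = −log10[H+]
pH = −log10(0.01132) = 1.95

1.95
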